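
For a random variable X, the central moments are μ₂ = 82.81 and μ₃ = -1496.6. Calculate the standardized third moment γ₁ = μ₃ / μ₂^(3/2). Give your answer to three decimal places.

σ = √μ₂ = √82.81 = 9.10000
σ³ = μ₂^(3/2) = 753.57100
γ₁ = μ₃/σ³ = -1496.6 / 753.57100 ≈ -1.986

-1.986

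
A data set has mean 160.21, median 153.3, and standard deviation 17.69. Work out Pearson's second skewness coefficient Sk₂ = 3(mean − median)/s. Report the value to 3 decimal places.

Sk₂ = 3(160.21 − 153.3) / 17.69 = 3 × 6.9100 / 17.69
    = 20.7300 / 17.69 ≈ 1.172

1.172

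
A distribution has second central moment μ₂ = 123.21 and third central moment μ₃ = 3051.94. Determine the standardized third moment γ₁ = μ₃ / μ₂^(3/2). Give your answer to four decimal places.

σ = √μ₂ = √123.21 = 11.10000
σ³ = μ₂^(3/2) = 1367.63100
γ₁ = μ₃/σ³ = 3051.94 / 1367.63100 ≈ 2.2316

2.2316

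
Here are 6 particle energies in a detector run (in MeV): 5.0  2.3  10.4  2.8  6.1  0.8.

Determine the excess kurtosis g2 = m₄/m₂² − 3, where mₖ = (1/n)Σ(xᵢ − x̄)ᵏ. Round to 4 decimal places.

x̄ = 4.5667
Σ(xᵢ − x̄)² = 59.0133 ⇒ m₂ = 9.83556
Σ(xᵢ − x̄)⁴ = 1400.8838 ⇒ m₄ = 233.48063
m₂² = 96.73815
g2 = m₄/m₂² − 3 = 2.41353 − 3 ≈ -0.5865

-0.5865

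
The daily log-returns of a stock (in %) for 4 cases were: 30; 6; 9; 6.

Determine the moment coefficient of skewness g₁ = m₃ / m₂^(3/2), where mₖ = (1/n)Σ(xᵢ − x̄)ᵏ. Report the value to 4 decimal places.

1.1049

x̄ = (30 + 6 + 9 + 6) / 4 = 12.7500
deviations (xᵢ − x̄): 17.2500, -6.7500, -3.7500, -6.7500
Σ(xᵢ − x̄)² = 402.7500 ⇒ m₂ = 402.7500/4 = 100.68750
Σ(xᵢ − x̄)³ = 4465.1250 ⇒ m₃ = 4465.1250/4 = 1116.28125
m₂^(3/2) = 100.68750^(1.5) = 1010.33020
g₁ = m₃ / m₂^(3/2) = 1116.28125 / 1010.33020 ≈ 1.1049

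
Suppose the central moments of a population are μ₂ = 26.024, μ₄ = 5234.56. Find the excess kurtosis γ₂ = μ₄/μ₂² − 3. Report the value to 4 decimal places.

μ₂² = 26.024² = 677.24858
μ₄/μ₂² = 5234.56 / 677.24858 = 7.72916
γ₂ = 7.72916 − 3 ≈ 4.7292

4.7292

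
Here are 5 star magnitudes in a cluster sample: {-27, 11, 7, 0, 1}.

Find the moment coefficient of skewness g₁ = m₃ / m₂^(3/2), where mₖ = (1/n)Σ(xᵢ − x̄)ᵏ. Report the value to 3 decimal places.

-1.162

x̄ = (-27 + 11 + 7 + 0 + 1) / 5 = -1.6000
deviations (xᵢ − x̄): -25.4000, 12.6000, 8.6000, 1.6000, 2.6000
Σ(xᵢ − x̄)² = 887.2000 ⇒ m₂ = 887.2000/5 = 177.44000
Σ(xᵢ − x̄)³ = -13728.9600 ⇒ m₃ = -13728.9600/5 = -2745.79200
m₂^(3/2) = 177.44000^(1.5) = 2363.61802
g₁ = m₃ / m₂^(3/2) = -2745.79200 / 2363.61802 ≈ -1.162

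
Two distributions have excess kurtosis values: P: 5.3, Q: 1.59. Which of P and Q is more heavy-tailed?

P

Higher excess kurtosis ⇒ heavier tails relative to the normal distribution.
5.3 vs 1.59: the larger is 5.3, so P has heavier tails.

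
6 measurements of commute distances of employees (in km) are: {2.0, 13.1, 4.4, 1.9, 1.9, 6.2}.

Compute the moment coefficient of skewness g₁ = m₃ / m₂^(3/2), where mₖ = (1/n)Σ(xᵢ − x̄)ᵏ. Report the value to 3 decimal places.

1.233

x̄ = (2.0 + 13.1 + 4.4 + 1.9 + 1.9 + 6.2) / 6 = 4.9167
deviations (xᵢ − x̄): -2.9167, 8.1833, -0.5167, -3.0167, -3.0167, 1.2833
Σ(xᵢ − x̄)² = 95.5883 ⇒ m₂ = 95.5883/6 = 15.93139
Σ(xᵢ − x̄)³ = 470.2716 ⇒ m₃ = 470.2716/6 = 78.37859
m₂^(3/2) = 15.93139^(1.5) = 63.58877
g₁ = m₃ / m₂^(3/2) = 78.37859 / 63.58877 ≈ 1.233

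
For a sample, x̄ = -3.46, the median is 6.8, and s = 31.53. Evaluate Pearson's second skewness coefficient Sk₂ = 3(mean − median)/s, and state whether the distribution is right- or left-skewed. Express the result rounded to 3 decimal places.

Sk₂ = 3(-3.46 − 6.8) / 31.53 = 3 × -10.2600 / 31.53
    = -30.7800 / 31.53 ≈ -0.976
Sk₂ < 0 ⇒ mean < median ⇒ left-skewed (negative skew).

-0.976, left-skewed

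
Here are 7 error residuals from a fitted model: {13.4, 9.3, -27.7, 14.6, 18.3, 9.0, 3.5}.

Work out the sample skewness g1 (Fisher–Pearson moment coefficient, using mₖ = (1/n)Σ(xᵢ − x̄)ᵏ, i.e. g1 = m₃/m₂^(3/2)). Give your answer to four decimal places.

-1.6599

x̄ = (13.4 + 9.3 - 27.7 + 14.6 + 18.3 + 9.0 + 3.5) / 7 = 5.7714
deviations (xᵢ − x̄): 7.6286, 3.5286, -33.4714, 8.8286, 12.5286, 3.2286, -2.2714
Σ(xᵢ − x̄)² = 1441.4743 ⇒ m₂ = 1441.4743/7 = 205.92490
Σ(xᵢ − x̄)³ = -34334.7709 ⇒ m₃ = -34334.7709/7 = -4904.96727
m₂^(3/2) = 205.92490^(1.5) = 2955.03949
g1 = m₃ / m₂^(3/2) = -4904.96727 / 2955.03949 ≈ -1.6599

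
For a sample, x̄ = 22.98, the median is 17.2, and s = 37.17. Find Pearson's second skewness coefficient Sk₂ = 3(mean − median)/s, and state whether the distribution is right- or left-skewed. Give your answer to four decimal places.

Sk₂ = 3(22.98 − 17.2) / 37.17 = 3 × 5.7800 / 37.17
    = 17.3400 / 37.17 ≈ 0.4665
Sk₂ > 0 ⇒ mean > median ⇒ right-skewed (positive skew).

0.4665, right-skewed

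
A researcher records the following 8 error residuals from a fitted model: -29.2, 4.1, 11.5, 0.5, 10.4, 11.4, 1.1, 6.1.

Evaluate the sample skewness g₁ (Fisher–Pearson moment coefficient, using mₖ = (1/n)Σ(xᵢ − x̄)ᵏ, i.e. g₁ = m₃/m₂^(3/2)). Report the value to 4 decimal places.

x̄ = (-29.2 + 4.1 + 11.5 + 0.5 + 10.4 + 11.4 + 1.1 + 6.1) / 8 = 1.9875
deviations (xᵢ − x̄): -31.1875, 2.1125, 9.5125, -1.4875, 8.4125, 9.4125, -0.8875, 4.1125
Σ(xᵢ − x̄)² = 1246.8888 ⇒ m₂ = 1246.8888/8 = 155.86109
Σ(xᵢ − x̄)³ = -27969.8287 ⇒ m₃ = -27969.8287/8 = -3496.22858
m₂^(3/2) = 155.86109^(1.5) = 1945.83755
g₁ = m₃ / m₂^(3/2) = -3496.22858 / 1945.83755 ≈ -1.7968

-1.7968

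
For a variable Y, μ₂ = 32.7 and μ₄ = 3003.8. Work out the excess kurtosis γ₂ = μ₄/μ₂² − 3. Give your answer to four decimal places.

-0.1908

μ₂² = 32.7² = 1069.29000
μ₄/μ₂² = 3003.8 / 1069.29000 = 2.80915
γ₂ = 2.80915 − 3 ≈ -0.1908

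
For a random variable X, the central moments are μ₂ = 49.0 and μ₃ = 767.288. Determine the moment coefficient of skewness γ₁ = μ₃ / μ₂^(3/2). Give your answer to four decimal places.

2.2370

σ = √μ₂ = √49.0 = 7.00000
σ³ = μ₂^(3/2) = 343.00000
γ₁ = μ₃/σ³ = 767.288 / 343.00000 ≈ 2.2370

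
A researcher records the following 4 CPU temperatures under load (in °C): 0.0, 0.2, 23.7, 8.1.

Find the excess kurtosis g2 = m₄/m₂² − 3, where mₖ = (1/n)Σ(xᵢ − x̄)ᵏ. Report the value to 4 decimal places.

-1.0114

x̄ = 8.0000
Σ(xᵢ − x̄)² = 371.3400 ⇒ m₂ = 92.83500
Σ(xᵢ − x̄)⁴ = 68554.8258 ⇒ m₄ = 17138.70645
m₂² = 8618.33722
g2 = m₄/m₂² − 3 = 1.98863 − 3 ≈ -1.0114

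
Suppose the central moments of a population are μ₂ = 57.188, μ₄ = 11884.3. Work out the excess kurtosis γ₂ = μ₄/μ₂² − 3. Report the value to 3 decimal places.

0.634

μ₂² = 57.188² = 3270.46734
μ₄/μ₂² = 11884.3 / 3270.46734 = 3.63382
γ₂ = 3.63382 − 3 ≈ 0.634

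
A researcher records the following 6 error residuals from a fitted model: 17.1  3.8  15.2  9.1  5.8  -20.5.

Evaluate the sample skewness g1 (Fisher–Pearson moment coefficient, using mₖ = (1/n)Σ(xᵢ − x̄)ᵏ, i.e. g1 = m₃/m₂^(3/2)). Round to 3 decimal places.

-1.222

x̄ = (17.1 + 3.8 + 15.2 + 9.1 + 5.8 - 20.5) / 6 = 5.0833
deviations (xᵢ − x̄): 12.0167, -1.2833, 10.1167, 4.0167, 0.7167, -25.5833
Σ(xᵢ − x̄)² = 919.5483 ⇒ m₂ = 919.5483/6 = 153.25806
Σ(xᵢ − x̄)³ = -13910.7916 ⇒ m₃ = -13910.7916/6 = -2318.46526
m₂^(3/2) = 153.25806^(1.5) = 1897.29546
g1 = m₃ / m₂^(3/2) = -2318.46526 / 1897.29546 ≈ -1.222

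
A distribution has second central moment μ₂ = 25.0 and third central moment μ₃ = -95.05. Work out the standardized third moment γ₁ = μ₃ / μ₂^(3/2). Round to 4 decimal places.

-0.7604

σ = √μ₂ = √25.0 = 5.00000
σ³ = μ₂^(3/2) = 125.00000
γ₁ = μ₃/σ³ = -95.05 / 125.00000 ≈ -0.7604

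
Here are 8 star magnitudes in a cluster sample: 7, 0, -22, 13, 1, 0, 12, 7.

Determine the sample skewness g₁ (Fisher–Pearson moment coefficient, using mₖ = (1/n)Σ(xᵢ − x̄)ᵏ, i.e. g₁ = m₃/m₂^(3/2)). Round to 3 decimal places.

x̄ = (7 + 0 - 22 + 13 + 1 + 0 + 12 + 7) / 8 = 2.2500
deviations (xᵢ − x̄): 4.7500, -2.2500, -24.2500, 10.7500, -1.2500, -2.2500, 9.7500, 4.7500
Σ(xᵢ − x̄)² = 855.5000 ⇒ m₂ = 855.5000/8 = 106.93750
Σ(xᵢ − x̄)³ = -11901.7500 ⇒ m₃ = -11901.7500/8 = -1487.71875
m₂^(3/2) = 106.93750^(1.5) = 1105.84699
g₁ = m₃ / m₂^(3/2) = -1487.71875 / 1105.84699 ≈ -1.345

-1.345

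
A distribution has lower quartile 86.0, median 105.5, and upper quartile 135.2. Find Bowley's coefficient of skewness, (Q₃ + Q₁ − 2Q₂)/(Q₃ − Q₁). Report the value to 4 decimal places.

0.2073

numerator: Q₃ + Q₁ − 2Q₂ = 135.2 + 86.0 − 2×105.5 = 10.2000
denominator: Q₃ − Q₁ = 135.2 − 86.0 = 49.2000
Bowley skewness = 10.2000 / 49.2000 ≈ 0.2073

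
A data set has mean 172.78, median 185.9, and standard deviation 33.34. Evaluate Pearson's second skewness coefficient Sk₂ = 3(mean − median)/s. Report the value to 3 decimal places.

Sk₂ = 3(172.78 − 185.9) / 33.34 = 3 × -13.1200 / 33.34
    = -39.3600 / 33.34 ≈ -1.181

-1.181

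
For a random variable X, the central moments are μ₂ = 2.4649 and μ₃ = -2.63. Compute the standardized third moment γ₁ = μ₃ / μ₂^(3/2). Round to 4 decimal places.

-0.6796

σ = √μ₂ = √2.4649 = 1.57000
σ³ = μ₂^(3/2) = 3.86989
γ₁ = μ₃/σ³ = -2.63 / 3.86989 ≈ -0.6796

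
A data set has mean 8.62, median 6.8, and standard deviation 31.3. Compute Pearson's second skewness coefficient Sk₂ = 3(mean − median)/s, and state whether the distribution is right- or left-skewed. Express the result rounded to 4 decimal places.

Sk₂ = 3(8.62 − 6.8) / 31.3 = 3 × 1.8200 / 31.3
    = 5.4600 / 31.3 ≈ 0.1744
Sk₂ > 0 ⇒ mean > median ⇒ right-skewed (positive skew).

0.1744, right-skewed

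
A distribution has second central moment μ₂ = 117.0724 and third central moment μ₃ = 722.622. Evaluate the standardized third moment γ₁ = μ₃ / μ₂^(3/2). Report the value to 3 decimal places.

0.570

σ = √μ₂ = √117.0724 = 10.82000
σ³ = μ₂^(3/2) = 1266.72337
γ₁ = μ₃/σ³ = 722.622 / 1266.72337 ≈ 0.570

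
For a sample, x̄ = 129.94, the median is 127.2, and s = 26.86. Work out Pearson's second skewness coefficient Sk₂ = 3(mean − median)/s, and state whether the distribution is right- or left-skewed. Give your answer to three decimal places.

Sk₂ = 3(129.94 − 127.2) / 26.86 = 3 × 2.7400 / 26.86
    = 8.2200 / 26.86 ≈ 0.306
Sk₂ > 0 ⇒ mean > median ⇒ right-skewed (positive skew).

0.306, right-skewed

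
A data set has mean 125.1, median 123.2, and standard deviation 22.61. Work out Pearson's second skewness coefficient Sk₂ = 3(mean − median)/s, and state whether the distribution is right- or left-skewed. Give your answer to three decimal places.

Sk₂ = 3(125.1 − 123.2) / 22.61 = 3 × 1.9000 / 22.61
    = 5.7000 / 22.61 ≈ 0.252
Sk₂ > 0 ⇒ mean > median ⇒ right-skewed (positive skew).

0.252, right-skewed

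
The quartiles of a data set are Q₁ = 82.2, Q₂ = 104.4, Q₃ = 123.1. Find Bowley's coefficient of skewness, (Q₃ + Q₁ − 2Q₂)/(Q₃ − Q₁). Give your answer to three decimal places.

-0.086

numerator: Q₃ + Q₁ − 2Q₂ = 123.1 + 82.2 − 2×104.4 = -3.5000
denominator: Q₃ − Q₁ = 123.1 − 82.2 = 40.9000
Bowley skewness = -3.5000 / 40.9000 ≈ -0.086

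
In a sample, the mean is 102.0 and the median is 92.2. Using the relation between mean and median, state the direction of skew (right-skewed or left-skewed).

right-skewed

mean − median = 102.0 − 92.2 = 9.8
mean > median ⇒ the longer tail is on the right ⇒ right-skewed (positively skewed).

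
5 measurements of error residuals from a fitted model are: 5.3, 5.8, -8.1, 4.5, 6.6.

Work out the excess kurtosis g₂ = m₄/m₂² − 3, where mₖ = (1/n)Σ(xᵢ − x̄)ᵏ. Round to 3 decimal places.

x̄ = 2.8200
Σ(xᵢ − x̄)² = 151.3880 ⇒ m₂ = 30.27760
Σ(xᵢ − x̄)⁴ = 14548.5172 ⇒ m₄ = 2909.70343
m₂² = 916.73306
g₂ = m₄/m₂² − 3 = 3.17399 − 3 ≈ 0.174

0.174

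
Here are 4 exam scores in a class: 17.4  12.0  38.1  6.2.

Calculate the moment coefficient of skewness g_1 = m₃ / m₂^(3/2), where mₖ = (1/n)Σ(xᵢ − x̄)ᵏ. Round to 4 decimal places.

0.7931

x̄ = (17.4 + 12.0 + 38.1 + 6.2) / 4 = 18.4250
deviations (xᵢ − x̄): -1.0250, -6.4250, 19.6750, -12.2250
Σ(xᵢ − x̄)² = 578.8875 ⇒ m₂ = 578.8875/4 = 144.72188
Σ(xᵢ − x̄)³ = 5522.9644 ⇒ m₃ = 5522.9644/4 = 1380.74109
m₂^(3/2) = 144.72188^(1.5) = 1741.01002
g_1 = m₃ / m₂^(3/2) = 1380.74109 / 1741.01002 ≈ 0.7931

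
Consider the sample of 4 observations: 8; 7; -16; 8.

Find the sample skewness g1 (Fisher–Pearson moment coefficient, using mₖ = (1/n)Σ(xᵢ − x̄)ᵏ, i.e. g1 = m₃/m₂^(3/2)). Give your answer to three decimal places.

x̄ = (8 + 7 - 16 + 8) / 4 = 1.7500
deviations (xᵢ − x̄): 6.2500, 5.2500, -17.7500, 6.2500
Σ(xᵢ − x̄)² = 420.7500 ⇒ m₂ = 420.7500/4 = 105.18750
Σ(xᵢ − x̄)³ = -4959.3750 ⇒ m₃ = -4959.3750/4 = -1239.84375
m₂^(3/2) = 105.18750^(1.5) = 1078.81307
g1 = m₃ / m₂^(3/2) = -1239.84375 / 1078.81307 ≈ -1.149

-1.149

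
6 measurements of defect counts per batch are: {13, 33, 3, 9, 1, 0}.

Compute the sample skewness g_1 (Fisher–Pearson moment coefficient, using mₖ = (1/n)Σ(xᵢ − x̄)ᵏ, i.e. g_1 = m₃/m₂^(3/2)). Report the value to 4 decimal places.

x̄ = (13 + 33 + 3 + 9 + 1 + 0) / 6 = 9.8333
deviations (xᵢ − x̄): 3.1667, 23.1667, -6.8333, -0.8333, -8.8333, -9.8333
Σ(xᵢ − x̄)² = 768.8333 ⇒ m₂ = 768.8333/6 = 128.13889
Σ(xᵢ − x̄)³ = 10505.4444 ⇒ m₃ = 10505.4444/6 = 1750.90741
m₂^(3/2) = 128.13889^(1.5) = 1450.51235
g_1 = m₃ / m₂^(3/2) = 1750.90741 / 1450.51235 ≈ 1.2071

1.2071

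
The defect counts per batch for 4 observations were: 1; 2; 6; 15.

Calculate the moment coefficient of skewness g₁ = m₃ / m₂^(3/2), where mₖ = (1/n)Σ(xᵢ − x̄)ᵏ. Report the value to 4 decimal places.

x̄ = (1 + 2 + 6 + 15) / 4 = 6.0000
deviations (xᵢ − x̄): -5.0000, -4.0000, 0.0000, 9.0000
Σ(xᵢ − x̄)² = 122.0000 ⇒ m₂ = 122.0000/4 = 30.50000
Σ(xᵢ − x̄)³ = 540.0000 ⇒ m₃ = 540.0000/4 = 135.00000
m₂^(3/2) = 30.50000^(1.5) = 168.44176
g₁ = m₃ / m₂^(3/2) = 135.00000 / 168.44176 ≈ 0.8015

0.8015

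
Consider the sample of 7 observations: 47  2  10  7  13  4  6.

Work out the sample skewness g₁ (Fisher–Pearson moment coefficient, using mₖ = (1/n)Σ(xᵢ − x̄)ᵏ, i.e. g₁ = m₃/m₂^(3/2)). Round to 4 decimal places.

1.8135

x̄ = (47 + 2 + 10 + 7 + 13 + 4 + 6) / 7 = 12.7143
deviations (xᵢ − x̄): 34.2857, -10.7143, -2.7143, -5.7143, 0.2857, -8.7143, -6.7143
Σ(xᵢ − x̄)² = 1451.4286 ⇒ m₂ = 1451.4286/7 = 207.34694
Σ(xᵢ − x̄)³ = 37902.2449 ⇒ m₃ = 37902.2449/7 = 5414.60641
m₂^(3/2) = 207.34694^(1.5) = 2985.70188
g₁ = m₃ / m₂^(3/2) = 5414.60641 / 2985.70188 ≈ 1.8135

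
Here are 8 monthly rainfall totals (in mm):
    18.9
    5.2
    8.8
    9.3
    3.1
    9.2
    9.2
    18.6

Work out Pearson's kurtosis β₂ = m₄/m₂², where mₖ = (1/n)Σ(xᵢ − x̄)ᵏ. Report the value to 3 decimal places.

x̄ = 10.2875
Σ(xᵢ − x̄)² = 226.3688 ⇒ m₂ = 28.29609
Σ(xᵢ − x̄)⁴ = 13623.7677 ⇒ m₄ = 1702.97096
m₂² = 800.66892
β₂ = m₄/m₂² = 1702.97096 / 800.66892 ≈ 2.127

2.127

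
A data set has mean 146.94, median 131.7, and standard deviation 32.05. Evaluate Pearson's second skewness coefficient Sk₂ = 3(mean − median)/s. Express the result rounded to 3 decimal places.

Sk₂ = 3(146.94 − 131.7) / 32.05 = 3 × 15.2400 / 32.05
    = 45.7200 / 32.05 ≈ 1.427

1.427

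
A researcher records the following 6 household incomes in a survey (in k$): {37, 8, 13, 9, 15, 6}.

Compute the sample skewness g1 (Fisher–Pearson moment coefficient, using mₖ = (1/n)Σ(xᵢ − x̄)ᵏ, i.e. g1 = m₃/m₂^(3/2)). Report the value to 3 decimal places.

x̄ = (37 + 8 + 13 + 9 + 15 + 6) / 6 = 14.6667
deviations (xᵢ − x̄): 22.3333, -6.6667, -1.6667, -5.6667, 0.3333, -8.6667
Σ(xᵢ − x̄)² = 653.3333 ⇒ m₂ = 653.3333/6 = 108.88889
Σ(xᵢ − x̄)³ = 10005.5556 ⇒ m₃ = 10005.5556/6 = 1667.59259
m₂^(3/2) = 108.88889^(1.5) = 1136.25380
g1 = m₃ / m₂^(3/2) = 1667.59259 / 1136.25380 ≈ 1.468

1.468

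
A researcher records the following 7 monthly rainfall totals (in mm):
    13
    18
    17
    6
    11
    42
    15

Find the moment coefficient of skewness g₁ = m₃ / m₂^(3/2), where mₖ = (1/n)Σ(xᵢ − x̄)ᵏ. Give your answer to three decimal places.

1.512

x̄ = (13 + 18 + 17 + 6 + 11 + 42 + 15) / 7 = 17.4286
deviations (xᵢ − x̄): -4.4286, 0.5714, -0.4286, -11.4286, -6.4286, 24.5714, -2.4286
Σ(xᵢ − x̄)² = 801.7143 ⇒ m₂ = 801.7143/7 = 114.53061
Σ(xᵢ − x̄)³ = 12975.6735 ⇒ m₃ = 12975.6735/7 = 1853.66764
m₂^(3/2) = 114.53061^(1.5) = 1225.69488
g₁ = m₃ / m₂^(3/2) = 1853.66764 / 1225.69488 ≈ 1.512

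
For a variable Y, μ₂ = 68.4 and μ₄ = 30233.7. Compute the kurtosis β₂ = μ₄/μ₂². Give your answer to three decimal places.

6.462

μ₂² = 68.4² = 4678.56000
μ₄/μ₂² = 30233.7 / 4678.56000 = 6.46218
β₂ ≈ 6.462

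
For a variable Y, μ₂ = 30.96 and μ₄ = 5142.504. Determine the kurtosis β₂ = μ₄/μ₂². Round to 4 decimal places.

μ₂² = 30.96² = 958.52160
μ₄/μ₂² = 5142.504 / 958.52160 = 5.36504
β₂ ≈ 5.3650

5.3650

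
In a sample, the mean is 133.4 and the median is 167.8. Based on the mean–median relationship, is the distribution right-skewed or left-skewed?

mean − median = 133.4 − 167.8 = -34.4
mean < median ⇒ the longer tail is on the left ⇒ left-skewed (negatively skewed).

left-skewed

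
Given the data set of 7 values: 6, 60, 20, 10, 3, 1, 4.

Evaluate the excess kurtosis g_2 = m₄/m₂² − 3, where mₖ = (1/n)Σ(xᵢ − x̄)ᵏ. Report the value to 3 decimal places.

1.325

x̄ = 14.8571
Σ(xᵢ − x̄)² = 2616.8571 ⇒ m₂ = 373.83673
Σ(xᵢ − x̄)⁴ = 4230888.2974 ⇒ m₄ = 604412.61391
m₂² = 139753.90421
g_2 = m₄/m₂² − 3 = 4.32484 − 3 ≈ 1.325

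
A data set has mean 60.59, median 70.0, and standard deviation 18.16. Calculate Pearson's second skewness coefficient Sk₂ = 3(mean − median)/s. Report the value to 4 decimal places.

-1.5545

Sk₂ = 3(60.59 − 70.0) / 18.16 = 3 × -9.4100 / 18.16
    = -28.2300 / 18.16 ≈ -1.5545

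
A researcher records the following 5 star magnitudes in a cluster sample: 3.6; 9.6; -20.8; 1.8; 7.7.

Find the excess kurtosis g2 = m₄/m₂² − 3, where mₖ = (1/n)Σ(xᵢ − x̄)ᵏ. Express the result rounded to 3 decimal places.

-0.059

x̄ = 0.3800
Σ(xᵢ − x̄)² = 599.5680 ⇒ m₂ = 119.91360
Σ(xᵢ − x̄)⁴ = 211444.2126 ⇒ m₄ = 42288.84252
m₂² = 14379.27146
g2 = m₄/m₂² − 3 = 2.94096 − 3 ≈ -0.059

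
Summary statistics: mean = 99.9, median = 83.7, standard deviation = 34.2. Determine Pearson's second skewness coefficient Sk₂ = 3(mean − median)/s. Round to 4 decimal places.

Sk₂ = 3(99.9 − 83.7) / 34.2 = 3 × 16.2000 / 34.2
    = 48.6000 / 34.2 ≈ 1.4211

1.4211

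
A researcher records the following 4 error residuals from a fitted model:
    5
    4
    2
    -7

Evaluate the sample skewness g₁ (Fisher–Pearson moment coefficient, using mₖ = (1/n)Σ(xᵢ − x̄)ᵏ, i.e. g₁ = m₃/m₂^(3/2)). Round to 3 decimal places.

-0.984

x̄ = (5 + 4 + 2 - 7) / 4 = 1.0000
deviations (xᵢ − x̄): 4.0000, 3.0000, 1.0000, -8.0000
Σ(xᵢ − x̄)² = 90.0000 ⇒ m₂ = 90.0000/4 = 22.50000
Σ(xᵢ − x̄)³ = -420.0000 ⇒ m₃ = -420.0000/4 = -105.00000
m₂^(3/2) = 22.50000^(1.5) = 106.72687
g₁ = m₃ / m₂^(3/2) = -105.00000 / 106.72687 ≈ -0.984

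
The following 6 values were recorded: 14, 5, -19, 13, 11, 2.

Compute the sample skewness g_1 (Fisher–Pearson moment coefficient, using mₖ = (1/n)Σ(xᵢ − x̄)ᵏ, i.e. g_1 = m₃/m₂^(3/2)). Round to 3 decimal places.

x̄ = (14 + 5 - 19 + 13 + 11 + 2) / 6 = 4.3333
deviations (xᵢ − x̄): 9.6667, 0.6667, -23.3333, 8.6667, 6.6667, -2.3333
Σ(xᵢ − x̄)² = 763.3333 ⇒ m₂ = 763.3333/6 = 127.22222
Σ(xᵢ − x̄)³ = -10865.5556 ⇒ m₃ = -10865.5556/6 = -1810.92593
m₂^(3/2) = 127.22222^(1.5) = 1434.97543
g_1 = m₃ / m₂^(3/2) = -1810.92593 / 1434.97543 ≈ -1.262

-1.262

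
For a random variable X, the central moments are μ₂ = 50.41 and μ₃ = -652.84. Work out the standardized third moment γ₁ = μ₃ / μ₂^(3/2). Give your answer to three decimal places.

σ = √μ₂ = √50.41 = 7.10000
σ³ = μ₂^(3/2) = 357.91100
γ₁ = μ₃/σ³ = -652.84 / 357.91100 ≈ -1.824

-1.824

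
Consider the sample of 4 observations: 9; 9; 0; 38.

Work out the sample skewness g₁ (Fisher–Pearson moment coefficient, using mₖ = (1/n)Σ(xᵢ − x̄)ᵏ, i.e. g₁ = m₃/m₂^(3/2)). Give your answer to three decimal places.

x̄ = (9 + 9 + 0 + 38) / 4 = 14.0000
deviations (xᵢ − x̄): -5.0000, -5.0000, -14.0000, 24.0000
Σ(xᵢ − x̄)² = 822.0000 ⇒ m₂ = 822.0000/4 = 205.50000
Σ(xᵢ − x̄)³ = 10830.0000 ⇒ m₃ = 10830.0000/4 = 2707.50000
m₂^(3/2) = 205.50000^(1.5) = 2945.89823
g₁ = m₃ / m₂^(3/2) = 2707.50000 / 2945.89823 ≈ 0.919

0.919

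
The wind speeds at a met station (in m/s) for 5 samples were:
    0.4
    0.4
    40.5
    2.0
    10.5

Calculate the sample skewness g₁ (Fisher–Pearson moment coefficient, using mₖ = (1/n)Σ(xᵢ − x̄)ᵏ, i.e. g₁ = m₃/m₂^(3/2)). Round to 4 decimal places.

x̄ = (0.4 + 0.4 + 40.5 + 2.0 + 10.5) / 5 = 10.7600
deviations (xᵢ − x̄): -10.3600, -10.3600, 29.7400, -8.7600, -0.2600
Σ(xᵢ − x̄)² = 1175.9320 ⇒ m₂ = 1175.9320/5 = 235.18640
Σ(xᵢ − x̄)³ = 23407.9582 ⇒ m₃ = 23407.9582/5 = 4681.59163
m₂^(3/2) = 235.18640^(1.5) = 3606.76882
g₁ = m₃ / m₂^(3/2) = 4681.59163 / 3606.76882 ≈ 1.2980

1.2980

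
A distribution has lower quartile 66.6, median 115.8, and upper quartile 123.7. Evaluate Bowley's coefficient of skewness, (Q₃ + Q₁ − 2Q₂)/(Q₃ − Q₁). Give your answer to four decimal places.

-0.7233

numerator: Q₃ + Q₁ − 2Q₂ = 123.7 + 66.6 − 2×115.8 = -41.3000
denominator: Q₃ − Q₁ = 123.7 − 66.6 = 57.1000
Bowley skewness = -41.3000 / 57.1000 ≈ -0.7233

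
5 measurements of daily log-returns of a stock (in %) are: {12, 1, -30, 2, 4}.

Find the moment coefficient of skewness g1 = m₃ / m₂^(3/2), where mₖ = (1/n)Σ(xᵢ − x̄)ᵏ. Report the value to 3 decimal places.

-1.217

x̄ = (12 + 1 - 30 + 2 + 4) / 5 = -2.2000
deviations (xᵢ − x̄): 14.2000, 3.2000, -27.8000, 4.2000, 6.2000
Σ(xᵢ − x̄)² = 1040.8000 ⇒ m₂ = 1040.8000/5 = 208.16000
Σ(xᵢ − x̄)³ = -18276.4800 ⇒ m₃ = -18276.4800/5 = -3655.29600
m₂^(3/2) = 208.16000^(1.5) = 3003.28066
g1 = m₃ / m₂^(3/2) = -3655.29600 / 3003.28066 ≈ -1.217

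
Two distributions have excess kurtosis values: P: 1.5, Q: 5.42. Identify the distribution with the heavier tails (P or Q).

Q

Higher excess kurtosis ⇒ heavier tails relative to the normal distribution.
1.5 vs 5.42: the larger is 5.42, so Q has heavier tails.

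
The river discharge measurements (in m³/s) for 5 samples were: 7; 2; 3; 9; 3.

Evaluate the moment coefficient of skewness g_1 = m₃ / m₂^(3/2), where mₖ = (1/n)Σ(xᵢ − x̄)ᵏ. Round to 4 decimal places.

x̄ = (7 + 2 + 3 + 9 + 3) / 5 = 4.8000
deviations (xᵢ − x̄): 2.2000, -2.8000, -1.8000, 4.2000, -1.8000
Σ(xᵢ − x̄)² = 36.8000 ⇒ m₂ = 36.8000/5 = 7.36000
Σ(xᵢ − x̄)³ = 51.1200 ⇒ m₃ = 51.1200/5 = 10.22400
m₂^(3/2) = 7.36000^(1.5) = 19.96718
g_1 = m₃ / m₂^(3/2) = 10.22400 / 19.96718 ≈ 0.5120

0.5120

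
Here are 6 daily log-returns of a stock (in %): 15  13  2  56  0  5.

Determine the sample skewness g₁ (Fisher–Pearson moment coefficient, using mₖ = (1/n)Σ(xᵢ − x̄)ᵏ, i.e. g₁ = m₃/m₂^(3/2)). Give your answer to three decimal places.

1.475

x̄ = (15 + 13 + 2 + 56 + 0 + 5) / 6 = 15.1667
deviations (xᵢ − x̄): -0.1667, -2.1667, -13.1667, 40.8333, -15.1667, -10.1667
Σ(xᵢ − x̄)² = 2178.8333 ⇒ m₂ = 2178.8333/6 = 363.13889
Σ(xᵢ − x̄)³ = 61251.5556 ⇒ m₃ = 61251.5556/6 = 10208.59259
m₂^(3/2) = 363.13889^(1.5) = 6920.04854
g₁ = m₃ / m₂^(3/2) = 10208.59259 / 6920.04854 ≈ 1.475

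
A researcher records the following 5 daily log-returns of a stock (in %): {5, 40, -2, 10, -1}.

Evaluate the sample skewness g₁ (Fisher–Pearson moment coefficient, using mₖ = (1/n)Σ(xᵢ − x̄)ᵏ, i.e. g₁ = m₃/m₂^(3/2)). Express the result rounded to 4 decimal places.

1.2208

x̄ = (5 + 40 - 2 + 10 - 1) / 5 = 10.4000
deviations (xᵢ − x̄): -5.4000, 29.6000, -12.4000, -0.4000, -11.4000
Σ(xᵢ − x̄)² = 1189.2000 ⇒ m₂ = 1189.2000/5 = 237.84000
Σ(xᵢ − x̄)³ = 22388.6400 ⇒ m₃ = 22388.6400/5 = 4477.72800
m₂^(3/2) = 237.84000^(1.5) = 3667.98325
g₁ = m₃ / m₂^(3/2) = 4477.72800 / 3667.98325 ≈ 1.2208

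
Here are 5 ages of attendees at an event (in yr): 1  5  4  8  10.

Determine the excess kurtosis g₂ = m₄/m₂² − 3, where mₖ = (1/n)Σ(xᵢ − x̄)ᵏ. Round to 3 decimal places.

x̄ = 5.6000
Σ(xᵢ − x̄)² = 49.2000 ⇒ m₂ = 9.84000
Σ(xᵢ − x̄)⁴ = 862.4160 ⇒ m₄ = 172.48320
m₂² = 96.82560
g₂ = m₄/m₂² − 3 = 1.78138 − 3 ≈ -1.219

-1.219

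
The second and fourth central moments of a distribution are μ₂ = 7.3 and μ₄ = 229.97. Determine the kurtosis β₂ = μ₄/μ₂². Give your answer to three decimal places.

μ₂² = 7.3² = 53.29000
μ₄/μ₂² = 229.97 / 53.29000 = 4.31544
β₂ ≈ 4.315

4.315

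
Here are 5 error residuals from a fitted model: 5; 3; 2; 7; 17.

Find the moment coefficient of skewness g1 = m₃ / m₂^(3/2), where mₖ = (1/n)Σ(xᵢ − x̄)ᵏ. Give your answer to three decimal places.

1.142

x̄ = (5 + 3 + 2 + 7 + 17) / 5 = 6.8000
deviations (xᵢ − x̄): -1.8000, -3.8000, -4.8000, 0.2000, 10.2000
Σ(xᵢ − x̄)² = 144.8000 ⇒ m₂ = 144.8000/5 = 28.96000
Σ(xᵢ − x̄)³ = 889.9200 ⇒ m₃ = 889.9200/5 = 177.98400
m₂^(3/2) = 28.96000^(1.5) = 155.84678
g1 = m₃ / m₂^(3/2) = 177.98400 / 155.84678 ≈ 1.142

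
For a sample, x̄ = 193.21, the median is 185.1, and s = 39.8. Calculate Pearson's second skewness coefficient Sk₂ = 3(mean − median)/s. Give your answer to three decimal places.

Sk₂ = 3(193.21 − 185.1) / 39.8 = 3 × 8.1100 / 39.8
    = 24.3300 / 39.8 ≈ 0.611

0.611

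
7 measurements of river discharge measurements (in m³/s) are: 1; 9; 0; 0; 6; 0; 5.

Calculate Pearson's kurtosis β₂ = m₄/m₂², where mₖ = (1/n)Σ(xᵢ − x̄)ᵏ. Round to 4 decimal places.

1.8069

x̄ = 3.0000
Σ(xᵢ − x̄)² = 80.0000 ⇒ m₂ = 11.42857
Σ(xᵢ − x̄)⁴ = 1652.0000 ⇒ m₄ = 236.00000
m₂² = 130.61224
β₂ = m₄/m₂² = 236.00000 / 130.61224 ≈ 1.8069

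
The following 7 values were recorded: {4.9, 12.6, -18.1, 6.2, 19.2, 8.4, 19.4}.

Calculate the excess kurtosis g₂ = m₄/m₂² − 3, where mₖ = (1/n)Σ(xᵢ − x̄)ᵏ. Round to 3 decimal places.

x̄ = 7.5143
Σ(xᵢ − x̄)² = 969.1286 ⇒ m₂ = 138.44694
Σ(xᵢ − x̄)⁴ = 469780.3011 ⇒ m₄ = 67111.47158
m₂² = 19167.55486
g₂ = m₄/m₂² − 3 = 3.50131 − 3 ≈ 0.501

0.501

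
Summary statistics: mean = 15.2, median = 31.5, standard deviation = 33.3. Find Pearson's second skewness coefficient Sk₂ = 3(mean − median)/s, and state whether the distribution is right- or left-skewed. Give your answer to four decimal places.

Sk₂ = 3(15.2 − 31.5) / 33.3 = 3 × -16.3000 / 33.3
    = -48.9000 / 33.3 ≈ -1.4685
Sk₂ < 0 ⇒ mean < median ⇒ left-skewed (negative skew).

-1.4685, left-skewed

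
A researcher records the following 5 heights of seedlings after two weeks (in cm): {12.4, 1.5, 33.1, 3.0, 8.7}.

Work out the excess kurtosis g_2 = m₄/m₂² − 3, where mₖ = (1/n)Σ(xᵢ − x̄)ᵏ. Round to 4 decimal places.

-0.3130

x̄ = 11.7400
Σ(xᵢ − x̄)² = 647.1720 ⇒ m₂ = 129.43440
Σ(xᵢ − x̄)⁴ = 225079.4761 ⇒ m₄ = 45015.89523
m₂² = 16753.26390
g_2 = m₄/m₂² − 3 = 2.68699 − 3 ≈ -0.3130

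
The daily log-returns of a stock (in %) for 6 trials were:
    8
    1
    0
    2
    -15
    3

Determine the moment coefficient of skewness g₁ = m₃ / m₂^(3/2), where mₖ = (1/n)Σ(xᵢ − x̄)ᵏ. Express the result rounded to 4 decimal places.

x̄ = (8 + 1 + 0 + 2 - 15 + 3) / 6 = -0.1667
deviations (xᵢ − x̄): 8.1667, 1.1667, 0.1667, 2.1667, -14.8333, 3.1667
Σ(xᵢ − x̄)² = 302.8333 ⇒ m₂ = 302.8333/6 = 50.47222
Σ(xᵢ − x̄)³ = -2675.5556 ⇒ m₃ = -2675.5556/6 = -445.92593
m₂^(3/2) = 50.47222^(1.5) = 358.57387
g₁ = m₃ / m₂^(3/2) = -445.92593 / 358.57387 ≈ -1.2436

-1.2436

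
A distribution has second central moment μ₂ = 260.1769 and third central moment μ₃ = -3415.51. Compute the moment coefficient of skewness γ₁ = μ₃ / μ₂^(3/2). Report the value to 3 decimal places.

σ = √μ₂ = √260.1769 = 16.13000
σ³ = μ₂^(3/2) = 4196.65340
γ₁ = μ₃/σ³ = -3415.51 / 4196.65340 ≈ -0.814

-0.814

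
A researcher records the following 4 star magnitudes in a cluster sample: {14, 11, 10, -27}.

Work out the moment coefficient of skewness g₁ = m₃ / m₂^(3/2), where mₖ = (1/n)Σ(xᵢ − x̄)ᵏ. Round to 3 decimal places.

-1.128

x̄ = (14 + 11 + 10 - 27) / 4 = 2.0000
deviations (xᵢ − x̄): 12.0000, 9.0000, 8.0000, -29.0000
Σ(xᵢ − x̄)² = 1130.0000 ⇒ m₂ = 1130.0000/4 = 282.50000
Σ(xᵢ − x̄)³ = -21420.0000 ⇒ m₃ = -21420.0000/4 = -5355.00000
m₂^(3/2) = 282.50000^(1.5) = 4748.18551
g₁ = m₃ / m₂^(3/2) = -5355.00000 / 4748.18551 ≈ -1.128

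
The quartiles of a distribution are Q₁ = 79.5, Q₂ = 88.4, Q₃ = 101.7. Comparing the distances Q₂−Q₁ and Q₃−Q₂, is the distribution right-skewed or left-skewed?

Q₂ − Q₁ = 8.9;  Q₃ − Q₂ = 13.3
Q₃ − Q₂ > Q₂ − Q₁ ⇒ the upper half is more spread out ⇒ right-skewed.

right-skewed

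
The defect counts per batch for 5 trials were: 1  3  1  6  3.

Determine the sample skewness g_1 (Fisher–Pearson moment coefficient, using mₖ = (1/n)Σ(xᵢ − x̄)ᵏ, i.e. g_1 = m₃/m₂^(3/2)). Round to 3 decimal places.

x̄ = (1 + 3 + 1 + 6 + 3) / 5 = 2.8000
deviations (xᵢ − x̄): -1.8000, 0.2000, -1.8000, 3.2000, 0.2000
Σ(xᵢ − x̄)² = 16.8000 ⇒ m₂ = 16.8000/5 = 3.36000
Σ(xᵢ − x̄)³ = 21.1200 ⇒ m₃ = 21.1200/5 = 4.22400
m₂^(3/2) = 3.36000^(1.5) = 6.15898
g_1 = m₃ / m₂^(3/2) = 4.22400 / 6.15898 ≈ 0.686

0.686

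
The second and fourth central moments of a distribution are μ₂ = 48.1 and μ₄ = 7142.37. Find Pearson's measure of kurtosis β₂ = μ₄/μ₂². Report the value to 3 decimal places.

μ₂² = 48.1² = 2313.61000
μ₄/μ₂² = 7142.37 / 2313.61000 = 3.08711
β₂ ≈ 3.087

3.087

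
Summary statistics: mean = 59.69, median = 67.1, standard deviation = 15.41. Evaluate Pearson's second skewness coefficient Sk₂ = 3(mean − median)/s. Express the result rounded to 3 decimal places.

Sk₂ = 3(59.69 − 67.1) / 15.41 = 3 × -7.4100 / 15.41
    = -22.2300 / 15.41 ≈ -1.443

-1.443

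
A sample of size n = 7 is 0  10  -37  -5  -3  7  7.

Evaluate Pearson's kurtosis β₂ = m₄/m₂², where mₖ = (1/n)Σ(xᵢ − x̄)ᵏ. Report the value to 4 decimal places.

4.0986

x̄ = -3.0000
Σ(xᵢ − x̄)² = 1538.0000 ⇒ m₂ = 219.71429
Σ(xᵢ − x̄)⁴ = 1384994.0000 ⇒ m₄ = 197856.28571
m₂² = 48274.36735
β₂ = m₄/m₂² = 197856.28571 / 48274.36735 ≈ 4.0986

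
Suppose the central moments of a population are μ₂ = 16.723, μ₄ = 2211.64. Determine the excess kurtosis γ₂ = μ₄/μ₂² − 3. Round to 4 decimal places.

4.9084

μ₂² = 16.723² = 279.65873
μ₄/μ₂² = 2211.64 / 279.65873 = 7.90835
γ₂ = 7.90835 − 3 ≈ 4.9084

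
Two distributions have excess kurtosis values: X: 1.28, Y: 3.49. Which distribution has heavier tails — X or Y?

Higher excess kurtosis ⇒ heavier tails relative to the normal distribution.
1.28 vs 3.49: the larger is 3.49, so Y has heavier tails.

Y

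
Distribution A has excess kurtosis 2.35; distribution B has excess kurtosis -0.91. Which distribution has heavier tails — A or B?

A

Higher excess kurtosis ⇒ heavier tails relative to the normal distribution.
2.35 vs -0.91: the larger is 2.35, so A has heavier tails. (A is leptokurtic — heavier-than-normal tails; the other is platykurtic.)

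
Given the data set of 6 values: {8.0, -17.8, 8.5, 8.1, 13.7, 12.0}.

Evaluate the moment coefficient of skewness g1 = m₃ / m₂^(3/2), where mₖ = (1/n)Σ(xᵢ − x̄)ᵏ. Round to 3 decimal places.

-1.622

x̄ = (8.0 - 17.8 + 8.5 + 8.1 + 13.7 + 12.0) / 6 = 5.4167
deviations (xᵢ − x̄): 2.5833, -23.2167, 3.0833, 2.6833, 8.2833, 6.5833
Σ(xᵢ − x̄)² = 674.3483 ⇒ m₂ = 674.3483/6 = 112.39139
Σ(xᵢ − x̄)³ = -11594.5524 ⇒ m₃ = -11594.5524/6 = -1932.42541
m₂^(3/2) = 112.39139^(1.5) = 1191.51512
g1 = m₃ / m₂^(3/2) = -1932.42541 / 1191.51512 ≈ -1.622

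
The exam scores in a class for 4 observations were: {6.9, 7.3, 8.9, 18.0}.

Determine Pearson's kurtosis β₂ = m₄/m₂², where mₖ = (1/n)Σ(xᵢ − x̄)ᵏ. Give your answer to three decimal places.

x̄ = 10.2750
Σ(xᵢ − x̄)² = 81.8075 ⇒ m₂ = 20.45188
Σ(xᵢ − x̄)⁴ = 3772.8346 ⇒ m₄ = 943.20865
m₂² = 418.27919
β₂ = m₄/m₂² = 943.20865 / 418.27919 ≈ 2.255

2.255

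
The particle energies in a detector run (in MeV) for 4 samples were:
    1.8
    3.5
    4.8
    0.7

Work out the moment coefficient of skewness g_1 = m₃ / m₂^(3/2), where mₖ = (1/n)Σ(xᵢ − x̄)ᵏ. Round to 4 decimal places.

0.0674

x̄ = (1.8 + 3.5 + 4.8 + 0.7) / 4 = 2.7000
deviations (xᵢ − x̄): -0.9000, 0.8000, 2.1000, -2.0000
Σ(xᵢ − x̄)² = 9.8600 ⇒ m₂ = 9.8600/4 = 2.46500
Σ(xᵢ − x̄)³ = 1.0440 ⇒ m₃ = 1.0440/4 = 0.26100
m₂^(3/2) = 2.46500^(1.5) = 3.87013
g_1 = m₃ / m₂^(3/2) = 0.26100 / 3.87013 ≈ 0.0674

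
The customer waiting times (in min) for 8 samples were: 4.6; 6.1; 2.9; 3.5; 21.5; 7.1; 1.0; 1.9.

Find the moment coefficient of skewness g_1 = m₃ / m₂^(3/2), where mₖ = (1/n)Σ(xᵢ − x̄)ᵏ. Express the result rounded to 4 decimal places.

x̄ = (4.6 + 6.1 + 2.9 + 3.5 + 21.5 + 7.1 + 1.0 + 1.9) / 8 = 6.0750
deviations (xᵢ − x̄): -1.4750, 0.0250, -3.1750, -2.5750, 15.4250, 1.0250, -5.0750, -4.1750
Σ(xᵢ − x̄)² = 301.0550 ⇒ m₂ = 301.0550/8 = 37.63188
Σ(xᵢ − x̄)³ = 3415.3853 ⇒ m₃ = 3415.3853/8 = 426.92316
m₂^(3/2) = 37.63188^(1.5) = 230.85208
g_1 = m₃ / m₂^(3/2) = 426.92316 / 230.85208 ≈ 1.8493

1.8493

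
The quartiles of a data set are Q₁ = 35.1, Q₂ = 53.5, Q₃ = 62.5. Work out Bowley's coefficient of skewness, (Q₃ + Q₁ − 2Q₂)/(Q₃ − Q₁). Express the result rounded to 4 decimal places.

numerator: Q₃ + Q₁ − 2Q₂ = 62.5 + 35.1 − 2×53.5 = -9.4000
denominator: Q₃ − Q₁ = 62.5 − 35.1 = 27.4000
Bowley skewness = -9.4000 / 27.4000 ≈ -0.3431

-0.3431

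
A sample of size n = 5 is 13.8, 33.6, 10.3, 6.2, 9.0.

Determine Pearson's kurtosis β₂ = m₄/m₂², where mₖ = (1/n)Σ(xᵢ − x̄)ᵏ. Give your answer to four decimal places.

x̄ = 14.5800
Σ(xᵢ − x̄)² = 482.0480 ⇒ m₂ = 96.40960
Σ(xᵢ − x̄)⁴ = 137107.4627 ⇒ m₄ = 27421.49254
m₂² = 9294.81097
β₂ = m₄/m₂² = 27421.49254 / 9294.81097 ≈ 2.9502

2.9502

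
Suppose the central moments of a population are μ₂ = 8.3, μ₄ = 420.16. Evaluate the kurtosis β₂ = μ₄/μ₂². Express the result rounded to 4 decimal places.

μ₂² = 8.3² = 68.89000
μ₄/μ₂² = 420.16 / 68.89000 = 6.09900
β₂ ≈ 6.0990

6.0990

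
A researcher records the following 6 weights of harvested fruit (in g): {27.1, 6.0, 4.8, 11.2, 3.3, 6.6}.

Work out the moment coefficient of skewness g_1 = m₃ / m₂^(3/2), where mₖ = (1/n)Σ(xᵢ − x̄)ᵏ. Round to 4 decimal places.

1.4622

x̄ = (27.1 + 6.0 + 4.8 + 11.2 + 3.3 + 6.6) / 6 = 9.8333
deviations (xᵢ − x̄): 17.2667, -3.8333, -5.0333, 1.3667, -6.5333, -3.2333
Σ(xᵢ − x̄)² = 393.1733 ⇒ m₂ = 393.1733/6 = 65.52889
Σ(xᵢ − x̄)³ = 4653.8784 ⇒ m₃ = 4653.8784/6 = 775.64641
m₂^(3/2) = 65.52889^(1.5) = 530.45580
g_1 = m₃ / m₂^(3/2) = 775.64641 / 530.45580 ≈ 1.4622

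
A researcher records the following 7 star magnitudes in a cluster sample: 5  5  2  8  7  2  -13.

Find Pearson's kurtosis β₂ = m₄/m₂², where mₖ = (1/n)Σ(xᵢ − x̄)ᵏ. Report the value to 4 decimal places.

4.2776

x̄ = 2.2857
Σ(xᵢ − x̄)² = 303.4286 ⇒ m₂ = 43.34694
Σ(xᵢ − x̄)⁴ = 56262.4723 ⇒ m₄ = 8037.49604
m₂² = 1878.95710
β₂ = m₄/m₂² = 8037.49604 / 1878.95710 ≈ 4.2776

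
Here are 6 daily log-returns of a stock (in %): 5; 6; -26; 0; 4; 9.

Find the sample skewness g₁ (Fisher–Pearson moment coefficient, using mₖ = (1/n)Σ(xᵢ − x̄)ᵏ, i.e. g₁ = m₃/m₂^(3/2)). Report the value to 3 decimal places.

x̄ = (5 + 6 - 26 + 0 + 4 + 9) / 6 = -0.3333
deviations (xᵢ − x̄): 5.3333, 6.3333, -25.6667, 0.3333, 4.3333, 9.3333
Σ(xᵢ − x̄)² = 833.3333 ⇒ m₂ = 833.3333/6 = 138.88889
Σ(xᵢ − x̄)³ = -15608.4444 ⇒ m₃ = -15608.4444/6 = -2601.40741
m₂^(3/2) = 138.88889^(1.5) = 1636.82125
g₁ = m₃ / m₂^(3/2) = -2601.40741 / 1636.82125 ≈ -1.589

-1.589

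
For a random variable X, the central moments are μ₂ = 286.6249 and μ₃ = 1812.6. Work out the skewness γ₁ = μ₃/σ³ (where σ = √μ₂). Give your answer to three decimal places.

σ = √μ₂ = √286.6249 = 16.93000
σ³ = μ₂^(3/2) = 4852.55956
γ₁ = μ₃/σ³ = 1812.6 / 4852.55956 ≈ 0.374

0.374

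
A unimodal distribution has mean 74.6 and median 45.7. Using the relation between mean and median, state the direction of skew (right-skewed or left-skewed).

mean − median = 74.6 − 45.7 = 28.9
mean > median ⇒ the longer tail is on the right ⇒ right-skewed (positively skewed).

right-skewed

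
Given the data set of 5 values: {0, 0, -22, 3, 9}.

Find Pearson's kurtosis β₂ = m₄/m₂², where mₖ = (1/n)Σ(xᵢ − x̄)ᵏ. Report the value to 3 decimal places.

x̄ = -2.0000
Σ(xᵢ − x̄)² = 554.0000 ⇒ m₂ = 110.80000
Σ(xᵢ − x̄)⁴ = 175298.0000 ⇒ m₄ = 35059.60000
m₂² = 12276.64000
β₂ = m₄/m₂² = 35059.60000 / 12276.64000 ≈ 2.856

2.856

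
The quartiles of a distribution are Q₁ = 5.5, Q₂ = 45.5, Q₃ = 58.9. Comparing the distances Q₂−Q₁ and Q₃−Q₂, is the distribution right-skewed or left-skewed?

Q₂ − Q₁ = 40.0;  Q₃ − Q₂ = 13.4
Q₂ − Q₁ > Q₃ − Q₂ ⇒ the lower half is more spread out ⇒ left-skewed.

left-skewed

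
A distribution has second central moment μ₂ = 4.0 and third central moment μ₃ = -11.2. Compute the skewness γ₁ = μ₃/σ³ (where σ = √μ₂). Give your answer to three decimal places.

σ = √μ₂ = √4.0 = 2.00000
σ³ = μ₂^(3/2) = 8.00000
γ₁ = μ₃/σ³ = -11.2 / 8.00000 ≈ -1.400

-1.400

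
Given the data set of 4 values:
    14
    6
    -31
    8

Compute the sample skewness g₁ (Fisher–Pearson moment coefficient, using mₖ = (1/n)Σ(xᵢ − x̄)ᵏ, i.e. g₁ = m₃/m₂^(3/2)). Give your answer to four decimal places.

-1.0572

x̄ = (14 + 6 - 31 + 8) / 4 = -0.7500
deviations (xᵢ − x̄): 14.7500, 6.7500, -30.2500, 8.7500
Σ(xᵢ − x̄)² = 1254.7500 ⇒ m₂ = 1254.7500/4 = 313.68750
Σ(xᵢ − x̄)³ = -23494.1250 ⇒ m₃ = -23494.1250/4 = -5873.53125
m₂^(3/2) = 313.68750^(1.5) = 5555.78997
g₁ = m₃ / m₂^(3/2) = -5873.53125 / 5555.78997 ≈ -1.0572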